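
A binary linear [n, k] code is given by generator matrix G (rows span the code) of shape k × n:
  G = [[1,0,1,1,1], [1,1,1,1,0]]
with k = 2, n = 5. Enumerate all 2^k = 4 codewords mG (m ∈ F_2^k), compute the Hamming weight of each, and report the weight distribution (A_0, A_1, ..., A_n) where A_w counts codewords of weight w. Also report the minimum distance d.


Weight distribution: A_0 = 1, A_2 = 1, A_4 = 2. Minimum distance d = 2.

Enumerate all 2^2 = 4 messages m ∈ F_2^2.
For each, compute codeword c = mG in F_2^5, then tally its weight.
  m = 00 → c = 00000, weight = 0.
  m = 10 → c = 10111, weight = 4.
  m = 01 → c = 11110, weight = 4.
  m = 11 → c = 01001, weight = 2.
Tally weights:
  weight 0: 1 codewords.
  weight 2: 1 codewords.
  weight 4: 2 codewords.
Minimum distance d = smallest w > 0 with A_w > 0 = 2.
Sanity: Σ A_w = 4 = 2^2 = 4 ✓.


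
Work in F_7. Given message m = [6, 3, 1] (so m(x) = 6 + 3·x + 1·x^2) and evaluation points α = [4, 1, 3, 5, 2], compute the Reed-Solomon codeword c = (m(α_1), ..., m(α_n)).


c = [6, 3, 3, 4, 2]

Message polynomial: m(x) = 6 + 3·x + 1·x^2 (mod 7).
For each evaluation point α_i, compute m(α_i) mod 7:
  α_1 = 4: Horner steps 1 → 0 → 6, so m(4) = 6.
  α_2 = 1: Horner steps 1 → 4 → 3, so m(1) = 3.
  α_3 = 3: Horner steps 1 → 6 → 3, so m(3) = 3.
  α_4 = 5: Horner steps 1 → 1 → 4, so m(5) = 4.
  α_5 = 2: Horner steps 1 → 5 → 2, so m(2) = 2.
Codeword c = [6, 3, 3, 4, 2] ∈ F_7^5.


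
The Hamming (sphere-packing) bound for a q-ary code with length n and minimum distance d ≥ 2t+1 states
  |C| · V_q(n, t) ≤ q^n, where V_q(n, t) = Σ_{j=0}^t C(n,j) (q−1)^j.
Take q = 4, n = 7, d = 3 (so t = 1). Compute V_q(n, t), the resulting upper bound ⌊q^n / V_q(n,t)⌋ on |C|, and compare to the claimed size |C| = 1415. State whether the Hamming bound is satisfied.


V_q(n, t) = 22, q^n = 16384, Hamming bound = 744, |C| = 1415 > bound (violated).

Step 1: Compute V_q(n, t) = Σ_{j=0}^1 C(n, j) (q−1)^j.
  j = 0: C(7,0)·(3)^0 = 1·1 = 1.
  j = 1: C(7,1)·(3)^1 = 7·3 = 21.
  V_q(n, t) = 1 + 21 = 22.
Step 2: q^n = 4^7 = 16384.
Step 3: Hamming bound ⌊q^n / V_q(n,t)⌋ = ⌊16384/22⌋ = 744.
Step 4: Compare |C| = 1415 to 744: violated.
The claimed |C| lies above the Hamming bound, so no 4-ary code of length 7 with d ≥ 3 can have 1415 codewords.


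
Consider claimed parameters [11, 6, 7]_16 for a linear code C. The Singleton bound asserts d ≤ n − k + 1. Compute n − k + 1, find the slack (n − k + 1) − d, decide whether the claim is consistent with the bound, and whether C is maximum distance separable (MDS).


Singleton RHS = n − k + 1 = 6, slack = -1, bound violated (no such code; not MDS).

Singleton bound: d ≤ n − k + 1.
Here n = 11, k = 6, so n − k + 1 = 6.
Given d = 7, check d ≤ 6: NO.
Slack = (n − k + 1) − d = -1.
The slack is negative: d = 7 exceeds n − k + 1 = 6 by 1, so the Singleton bound is violated and no linear [11, 6, 7]_16 code can exist. In particular it is not MDS (MDS requires d = n − k + 1 exactly).
Description: the claimed parameters are [11, 6, 7]_16; such a code would be impossible (violates the Singleton bound).


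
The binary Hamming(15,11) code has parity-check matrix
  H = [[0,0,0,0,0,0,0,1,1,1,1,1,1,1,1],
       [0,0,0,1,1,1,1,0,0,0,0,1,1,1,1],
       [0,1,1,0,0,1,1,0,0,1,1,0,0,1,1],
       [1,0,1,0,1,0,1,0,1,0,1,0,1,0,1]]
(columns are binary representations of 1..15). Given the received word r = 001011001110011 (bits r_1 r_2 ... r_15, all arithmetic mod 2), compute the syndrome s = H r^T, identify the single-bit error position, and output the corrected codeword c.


s = (1, 0, 0, 1)^T, error position = 9, corrected codeword c = 001011000110011

Compute s = H r^T mod 2 one row at a time:
  s_1 = 0 + 1 + 1 + 1 + 0 + 0 + 1 + 1 = 5 ≡ 1 (mod 2).
  s_2 = 0 + 1 + 1 + 0 + 0 + 0 + 1 + 1 = 4 ≡ 0 (mod 2).
  s_3 = 0 + 1 + 1 + 0 + 1 + 1 + 1 + 1 = 6 ≡ 0 (mod 2).
  s_4 = 0 + 1 + 1 + 0 + 1 + 1 + 0 + 1 = 5 ≡ 1 (mod 2).
s = (1, 0, 0, 1)^T — this equals column 9 of H (binary 1001), so error is at position 9.
Correct: flip bit 9 of r = 001011001110011 to get c = 001011000110011.


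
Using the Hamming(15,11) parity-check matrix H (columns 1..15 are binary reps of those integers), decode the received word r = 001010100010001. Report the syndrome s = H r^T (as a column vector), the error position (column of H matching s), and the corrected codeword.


s = (0, 1, 0, 1)^T, error position = 5, corrected codeword c = 001000100010001

Compute s = H r^T mod 2 one row at a time:
  s_1 = 0 + 0 + 0 + 1 + 0 + 0 + 0 + 1 = 2 ≡ 0 (mod 2).
  s_2 = 0 + 1 + 0 + 1 + 0 + 0 + 0 + 1 = 3 ≡ 1 (mod 2).
  s_3 = 0 + 1 + 0 + 1 + 0 + 1 + 0 + 1 = 4 ≡ 0 (mod 2).
  s_4 = 0 + 1 + 1 + 1 + 0 + 1 + 0 + 1 = 5 ≡ 1 (mod 2).
s = (0, 1, 0, 1)^T — this equals column 5 of H (binary 0101), so error is at position 5.
Correct: flip bit 5 of r = 001010100010001 to get c = 001000100010001.


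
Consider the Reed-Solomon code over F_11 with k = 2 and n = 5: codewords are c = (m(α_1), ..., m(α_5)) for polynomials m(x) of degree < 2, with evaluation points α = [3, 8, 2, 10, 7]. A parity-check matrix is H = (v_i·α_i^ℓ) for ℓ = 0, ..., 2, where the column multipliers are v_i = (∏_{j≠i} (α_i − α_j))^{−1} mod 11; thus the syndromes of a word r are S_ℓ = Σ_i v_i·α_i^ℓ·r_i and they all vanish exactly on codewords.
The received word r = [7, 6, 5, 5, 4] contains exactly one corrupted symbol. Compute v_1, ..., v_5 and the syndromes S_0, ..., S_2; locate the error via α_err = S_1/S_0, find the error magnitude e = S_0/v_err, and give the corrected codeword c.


S = (1, 10, 1), error at position 4, error magnitude e = 6, c = [7, 6, 5, 10, 4].

Step 1: column multipliers v_i = (∏_{j≠i}(α_i − α_j))^{−1} mod 11.
  i = 1 (α = 3): (3−8)(3−2)(3−10)(3−7) = (−5)·1·(−7)·(−4) = −140 ≡ 3, so v_1 = 3^{−1} = 4 (mod 11).
  i = 2 (α = 8): (8−3)(8−2)(8−10)(8−7) = 5·6·(−2)·1 = −60 ≡ 6, so v_2 = 6^{−1} = 2 (mod 11).
  i = 3 (α = 2): (2−3)(2−8)(2−10)(2−7) = (−1)·(−6)·(−8)·(−5) = 240 ≡ 9, so v_3 = 9^{−1} = 5 (mod 11).
  i = 4 (α = 10): (10−3)(10−8)(10−2)(10−7) = 7·2·8·3 = 336 ≡ 6, so v_4 = 6^{−1} = 2 (mod 11).
  i = 5 (α = 7): (7−3)(7−8)(7−2)(7−10) = 4·(−1)·5·(−3) = 60 ≡ 5, so v_5 = 5^{−1} = 9 (mod 11).
  v = [4, 2, 5, 2, 9].
Step 2: syndromes of r = [7, 6, 5, 5, 4] (all sums mod 11).
  S_0 = Σ v_i r_i = 4·7 + 2·6 + 5·5 + 2·5 + 9·4 = 111 ≡ 1.
  S_1 = Σ v_i α_i r_i = 4·3·7 + 2·8·6 + 5·2·5 + 2·10·5 + 9·7·4 = 582 ≡ 10.
  α_i^2 mod 11 = [9, 9, 4, 1, 5].
  S_2 = Σ v_i α_i^2 r_i = 4·9·7 + 2·9·6 + 5·4·5 + 2·1·5 + 9·5·4 = 650 ≡ 1.
  S = (1, 10, 1) ≠ 0, so r is not a codeword (an error is present).
Step 3: locate the error. For a single error e at position i, S_ℓ = v_i·e·α_i^ℓ, so α_err = S_1/S_0.
  S_0^{−1} = 1^{−1} = 1 (mod 11), so α_err = 10·1 = 10 ≡ 10 = α_4. Error position i = 4.
  Consistency check: S_2/S_1 = 1·10 = 10 ≡ 10 = α_err ✓ (single-error assumption holds).
Step 4: error magnitude e = S_0/v_4 = S_0·∏_{j≠4}(α_4 − α_j) = 1·6 = 6 ≡ 6 (mod 11).
Step 5: correct position 4: c_4 = r_4 − e = 5 − 6 ≡ 10 (mod 11). Hence c = [7, 6, 5, 10, 4].
  Check: interpolating c through the α_i gives m(x) = 1 + 2·x (degree < 2) with m(α_i) = c_i for every i, so c is indeed a codeword.


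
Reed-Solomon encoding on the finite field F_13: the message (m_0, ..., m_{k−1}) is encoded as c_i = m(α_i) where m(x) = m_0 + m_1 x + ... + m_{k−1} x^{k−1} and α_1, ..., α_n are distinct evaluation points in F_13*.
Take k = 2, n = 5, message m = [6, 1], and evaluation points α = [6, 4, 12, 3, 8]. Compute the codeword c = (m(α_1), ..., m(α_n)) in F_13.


c = [12, 10, 5, 9, 1]

Message polynomial: m(x) = 6 + 1·x (mod 13).
For each evaluation point α_i, compute m(α_i) mod 13:
  α_1 = 6: Horner steps 1 → 12, so m(6) = 12.
  α_2 = 4: Horner steps 1 → 10, so m(4) = 10.
  α_3 = 12: Horner steps 1 → 5, so m(12) = 5.
  α_4 = 3: Horner steps 1 → 9, so m(3) = 9.
  α_5 = 8: Horner steps 1 → 1, so m(8) = 1.
Codeword c = [12, 10, 5, 9, 1] ∈ F_13^5.


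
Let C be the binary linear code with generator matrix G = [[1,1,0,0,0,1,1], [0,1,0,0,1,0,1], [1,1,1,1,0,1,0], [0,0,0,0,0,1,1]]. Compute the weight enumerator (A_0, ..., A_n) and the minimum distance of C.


Weight distribution: A_0 = 1, A_2 = 2, A_3 = 6, A_4 = 3, A_5 = 2, A_6 = 2. Minimum distance d = 2.

Enumerate all 2^4 = 16 messages m ∈ F_2^4.
For each, compute codeword c = mG in F_2^7, then tally its weight.
  m = 0000 → c = 0000000, weight = 0.
  m = 1000 → c = 1100011, weight = 4.
  m = 0100 → c = 0100101, weight = 3.
  m = 1100 → c = 1000110, weight = 3.
  m = 0010 → c = 1111010, weight = 5.
  m = 1010 → c = 0011001, weight = 3.
  m = 0110 → c = 1011111, weight = 6.
  m = 1110 → c = 0111100, weight = 4.
  m = 0001 → c = 0000011, weight = 2.
  m = 1001 → c = 1100000, weight = 2.
  m = 0101 → c = 0100110, weight = 3.
  m = 1101 → c = 1000101, weight = 3.
  m = 0011 → c = 1111001, weight = 5.
  m = 1011 → c = 0011010, weight = 3.
  m = 0111 → c = 1011100, weight = 4.
  m = 1111 → c = 0111111, weight = 6.
Tally weights:
  weight 0: 1 codewords.
  weight 2: 2 codewords.
  weight 3: 6 codewords.
  weight 4: 3 codewords.
  weight 5: 2 codewords.
  weight 6: 2 codewords.
Minimum distance d = smallest w > 0 with A_w > 0 = 2.
Sanity: Σ A_w = 16 = 2^4 = 16 ✓.


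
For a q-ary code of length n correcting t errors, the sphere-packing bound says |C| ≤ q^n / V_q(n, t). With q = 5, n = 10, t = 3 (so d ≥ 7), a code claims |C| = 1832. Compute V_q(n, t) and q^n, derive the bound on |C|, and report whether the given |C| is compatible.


V_q(n, t) = 8441, q^n = 9765625, Hamming bound = 1156, |C| = 1832 > bound (violated).

Step 1: Compute V_q(n, t) = Σ_{j=0}^3 C(n, j) (q−1)^j.
  j = 0: C(10,0)·(4)^0 = 1·1 = 1.
  j = 1: C(10,1)·(4)^1 = 10·4 = 40.
  j = 2: C(10,2)·(4)^2 = 45·16 = 720.
  j = 3: C(10,3)·(4)^3 = 120·64 = 7680.
  V_q(n, t) = 1 + 40 + 720 + 7680 = 8441.
Step 2: q^n = 5^10 = 9765625.
Step 3: Hamming bound ⌊q^n / V_q(n,t)⌋ = ⌊9765625/8441⌋ = 1156.
Step 4: Compare |C| = 1832 to 1156: violated.
The claimed |C| lies above the Hamming bound, so no 5-ary code of length 10 with d ≥ 7 can have 1832 codewords.


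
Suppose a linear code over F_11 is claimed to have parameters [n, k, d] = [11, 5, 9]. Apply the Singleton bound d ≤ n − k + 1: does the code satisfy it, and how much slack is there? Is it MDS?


Singleton RHS = n − k + 1 = 7, slack = -2, bound violated (no such code; not MDS).

Singleton bound: d ≤ n − k + 1.
Here n = 11, k = 5, so n − k + 1 = 7.
Given d = 9, check d ≤ 7: NO.
Slack = (n − k + 1) − d = -2.
The slack is negative: d = 9 exceeds n − k + 1 = 7 by 2, so the Singleton bound is violated and no linear [11, 5, 9]_11 code can exist. In particular it is not MDS (MDS requires d = n − k + 1 exactly).
Description: the claimed parameters are [11, 5, 9]_11; such a code would be impossible (violates the Singleton bound).


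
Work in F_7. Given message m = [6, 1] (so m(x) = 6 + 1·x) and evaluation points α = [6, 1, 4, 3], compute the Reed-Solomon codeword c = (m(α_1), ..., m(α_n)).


c = [5, 0, 3, 2]

Message polynomial: m(x) = 6 + 1·x (mod 7).
For each evaluation point α_i, compute m(α_i) mod 7:
  α_1 = 6: Horner steps 1 → 5, so m(6) = 5.
  α_2 = 1: Horner steps 1 → 0, so m(1) = 0.
  α_3 = 4: Horner steps 1 → 3, so m(4) = 3.
  α_4 = 3: Horner steps 1 → 2, so m(3) = 2.
Codeword c = [5, 0, 3, 2] ∈ F_7^4.


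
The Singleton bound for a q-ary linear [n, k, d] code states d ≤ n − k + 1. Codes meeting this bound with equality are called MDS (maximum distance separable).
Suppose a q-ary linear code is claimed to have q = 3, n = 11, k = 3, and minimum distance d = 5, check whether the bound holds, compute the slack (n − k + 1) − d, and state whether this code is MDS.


Singleton RHS = n − k + 1 = 9, slack = 4, bound satisfied, not MDS.

Singleton bound: d ≤ n − k + 1.
Here n = 11, k = 3, so n − k + 1 = 9.
Given d = 5, check d ≤ 9: YES.
Slack = (n − k + 1) − d = 4.
The code is NOT MDS (slack = 4 > 0).
Description: the claimed parameters are [11, 3, 5]_3; such a code would be non-MDS.


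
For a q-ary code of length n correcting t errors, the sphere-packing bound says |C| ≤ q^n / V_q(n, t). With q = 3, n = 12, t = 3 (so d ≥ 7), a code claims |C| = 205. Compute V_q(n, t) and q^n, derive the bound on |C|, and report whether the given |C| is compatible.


V_q(n, t) = 2049, q^n = 531441, Hamming bound = 259, |C| = 205 ≤ bound (satisfied).

Step 1: Compute V_q(n, t) = Σ_{j=0}^3 C(n, j) (q−1)^j.
  j = 0: C(12,0)·(2)^0 = 1·1 = 1.
  j = 1: C(12,1)·(2)^1 = 12·2 = 24.
  j = 2: C(12,2)·(2)^2 = 66·4 = 264.
  j = 3: C(12,3)·(2)^3 = 220·8 = 1760.
  V_q(n, t) = 1 + 24 + 264 + 1760 = 2049.
Step 2: q^n = 3^12 = 531441.
Step 3: Hamming bound ⌊q^n / V_q(n,t)⌋ = ⌊531441/2049⌋ = 259.
Step 4: Compare |C| = 205 to 259: satisfied.
The claimed |C| lies below the Hamming bound.


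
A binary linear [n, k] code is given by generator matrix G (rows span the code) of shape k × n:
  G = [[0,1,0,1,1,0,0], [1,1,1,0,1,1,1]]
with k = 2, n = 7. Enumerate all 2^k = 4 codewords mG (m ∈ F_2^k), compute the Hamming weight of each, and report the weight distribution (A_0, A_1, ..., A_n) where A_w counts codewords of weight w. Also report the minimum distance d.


Weight distribution: A_0 = 1, A_3 = 1, A_5 = 1, A_6 = 1. Minimum distance d = 3.

Enumerate all 2^2 = 4 messages m ∈ F_2^2.
For each, compute codeword c = mG in F_2^7, then tally its weight.
  m = 00 → c = 0000000, weight = 0.
  m = 10 → c = 0101100, weight = 3.
  m = 01 → c = 1110111, weight = 6.
  m = 11 → c = 1011011, weight = 5.
Tally weights:
  weight 0: 1 codewords.
  weight 3: 1 codewords.
  weight 5: 1 codewords.
  weight 6: 1 codewords.
Minimum distance d = smallest w > 0 with A_w > 0 = 3.
Sanity: Σ A_w = 4 = 2^2 = 4 ✓.


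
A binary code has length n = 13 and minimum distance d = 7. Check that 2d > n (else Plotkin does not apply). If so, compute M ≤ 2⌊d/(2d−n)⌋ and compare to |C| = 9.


Plotkin bound M ≤ 14; given |C| = 9 ≤ bound (satisfied).

Check applicability: 2d = 14, n = 13.
2d − n = 1 > 0, so Plotkin applies.
Compute d/(2d−n) = 7/1 ≈ 7.0000.
⌊d/(2d−n)⌋ = 7.
Plotkin bound: M ≤ 2·7 = 14.
Given |C| = 9, check: satisfied.
This |C| is below the Plotkin bound.


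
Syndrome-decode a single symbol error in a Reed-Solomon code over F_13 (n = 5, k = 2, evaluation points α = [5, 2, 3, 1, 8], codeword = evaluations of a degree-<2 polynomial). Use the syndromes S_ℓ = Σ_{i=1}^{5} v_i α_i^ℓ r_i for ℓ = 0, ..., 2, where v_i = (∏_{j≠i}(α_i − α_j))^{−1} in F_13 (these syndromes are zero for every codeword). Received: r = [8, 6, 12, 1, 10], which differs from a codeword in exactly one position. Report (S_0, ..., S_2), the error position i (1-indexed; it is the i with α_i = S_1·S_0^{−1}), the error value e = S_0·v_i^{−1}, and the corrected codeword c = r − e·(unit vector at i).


S = (2, 6, 5), error at position 3, error magnitude e = 1, c = [8, 6, 11, 1, 10].

Step 1: column multipliers v_i = (∏_{j≠i}(α_i − α_j))^{−1} mod 13.
  i = 1 (α = 5): (5−2)(5−3)(5−1)(5−8) = 3·2·4·(−3) = −72 ≡ 6, so v_1 = 6^{−1} = 11 (mod 13).
  i = 2 (α = 2): (2−5)(2−3)(2−1)(2−8) = (−3)·(−1)·1·(−6) = −18 ≡ 8, so v_2 = 8^{−1} = 5 (mod 13).
  i = 3 (α = 3): (3−5)(3−2)(3−1)(3−8) = (−2)·1·2·(−5) = 20 ≡ 7, so v_3 = 7^{−1} = 2 (mod 13).
  i = 4 (α = 1): (1−5)(1−2)(1−3)(1−8) = (−4)·(−1)·(−2)·(−7) = 56 ≡ 4, so v_4 = 4^{−1} = 10 (mod 13).
  i = 5 (α = 8): (8−5)(8−2)(8−3)(8−1) = 3·6·5·7 = 630 ≡ 6, so v_5 = 6^{−1} = 11 (mod 13).
  v = [11, 5, 2, 10, 11].
Step 2: syndromes of r = [8, 6, 12, 1, 10] (all sums mod 13).
  S_0 = Σ v_i r_i = 11·8 + 5·6 + 2·12 + 10·1 + 11·10 = 262 ≡ 2.
  S_1 = Σ v_i α_i r_i = 11·5·8 + 5·2·6 + 2·3·12 + 10·1·1 + 11·8·10 = 1462 ≡ 6.
  α_i^2 mod 13 = [12, 4, 9, 1, 12].
  S_2 = Σ v_i α_i^2 r_i = 11·12·8 + 5·4·6 + 2·9·12 + 10·1·1 + 11·12·10 = 2722 ≡ 5.
  S = (2, 6, 5) ≠ 0, so r is not a codeword (an error is present).
Step 3: locate the error. For a single error e at position i, S_ℓ = v_i·e·α_i^ℓ, so α_err = S_1/S_0.
  S_0^{−1} = 2^{−1} = 7 (mod 13), so α_err = 6·7 = 42 ≡ 3 = α_3. Error position i = 3.
  Consistency check: S_2/S_1 = 5·11 = 55 ≡ 3 = α_err ✓ (single-error assumption holds).
Step 4: error magnitude e = S_0/v_3 = S_0·∏_{j≠3}(α_3 − α_j) = 2·7 = 14 ≡ 1 (mod 13).
Step 5: correct position 3: c_3 = r_3 − e = 12 − 1 ≡ 11 (mod 13). Hence c = [8, 6, 11, 1, 10].
  Check: interpolating c through the α_i gives m(x) = 9 + 5·x (degree < 2) with m(α_i) = c_i for every i, so c is indeed a codeword.


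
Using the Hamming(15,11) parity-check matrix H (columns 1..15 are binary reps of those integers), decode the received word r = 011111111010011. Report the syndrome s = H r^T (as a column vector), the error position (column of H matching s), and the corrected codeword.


s = (1, 0, 1, 0)^T, error position = 10, corrected codeword c = 011111111110011

Compute s = H r^T mod 2 one row at a time:
  s_1 = 1 + 1 + 0 + 1 + 0 + 0 + 1 + 1 = 5 ≡ 1 (mod 2).
  s_2 = 1 + 1 + 1 + 1 + 0 + 0 + 1 + 1 = 6 ≡ 0 (mod 2).
  s_3 = 1 + 1 + 1 + 1 + 0 + 1 + 1 + 1 = 7 ≡ 1 (mod 2).
  s_4 = 0 + 1 + 1 + 1 + 1 + 1 + 0 + 1 = 6 ≡ 0 (mod 2).
s = (1, 0, 1, 0)^T — this equals column 10 of H (binary 1010), so error is at position 10.
Correct: flip bit 10 of r = 011111111010011 to get c = 011111111110011.


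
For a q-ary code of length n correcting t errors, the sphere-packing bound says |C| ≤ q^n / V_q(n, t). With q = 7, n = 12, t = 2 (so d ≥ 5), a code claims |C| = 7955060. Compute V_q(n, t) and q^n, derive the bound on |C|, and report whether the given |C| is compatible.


V_q(n, t) = 2449, q^n = 13841287201, Hamming bound = 5651811, |C| = 7955060 > bound (violated).

Step 1: Compute V_q(n, t) = Σ_{j=0}^2 C(n, j) (q−1)^j.
  j = 0: C(12,0)·(6)^0 = 1·1 = 1.
  j = 1: C(12,1)·(6)^1 = 12·6 = 72.
  j = 2: C(12,2)·(6)^2 = 66·36 = 2376.
  V_q(n, t) = 1 + 72 + 2376 = 2449.
Step 2: q^n = 7^12 = 13841287201.
Step 3: Hamming bound ⌊q^n / V_q(n,t)⌋ = ⌊13841287201/2449⌋ = 5651811.
Step 4: Compare |C| = 7955060 to 5651811: violated.
The claimed |C| lies above the Hamming bound, so no 7-ary code of length 12 with d ≥ 5 can have 7955060 codewords.


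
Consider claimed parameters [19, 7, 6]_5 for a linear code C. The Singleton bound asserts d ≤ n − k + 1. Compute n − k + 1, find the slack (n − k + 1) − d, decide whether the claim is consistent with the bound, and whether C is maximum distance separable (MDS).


Singleton RHS = n − k + 1 = 13, slack = 7, bound satisfied, not MDS.

Singleton bound: d ≤ n − k + 1.
Here n = 19, k = 7, so n − k + 1 = 13.
Given d = 6, check d ≤ 13: YES.
Slack = (n − k + 1) − d = 7.
The code is NOT MDS (slack = 7 > 0).
Description: the claimed parameters are [19, 7, 6]_5; such a code would be non-MDS.


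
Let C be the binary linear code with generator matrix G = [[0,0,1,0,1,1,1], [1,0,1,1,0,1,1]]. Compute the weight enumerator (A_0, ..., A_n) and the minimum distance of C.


Weight distribution: A_0 = 1, A_3 = 1, A_4 = 1, A_5 = 1. Minimum distance d = 3.

Enumerate all 2^2 = 4 messages m ∈ F_2^2.
For each, compute codeword c = mG in F_2^7, then tally its weight.
  m = 00 → c = 0000000, weight = 0.
  m = 10 → c = 0010111, weight = 4.
  m = 01 → c = 1011011, weight = 5.
  m = 11 → c = 1001100, weight = 3.
Tally weights:
  weight 0: 1 codewords.
  weight 3: 1 codewords.
  weight 4: 1 codewords.
  weight 5: 1 codewords.
Minimum distance d = smallest w > 0 with A_w > 0 = 3.
Sanity: Σ A_w = 4 = 2^2 = 4 ✓.


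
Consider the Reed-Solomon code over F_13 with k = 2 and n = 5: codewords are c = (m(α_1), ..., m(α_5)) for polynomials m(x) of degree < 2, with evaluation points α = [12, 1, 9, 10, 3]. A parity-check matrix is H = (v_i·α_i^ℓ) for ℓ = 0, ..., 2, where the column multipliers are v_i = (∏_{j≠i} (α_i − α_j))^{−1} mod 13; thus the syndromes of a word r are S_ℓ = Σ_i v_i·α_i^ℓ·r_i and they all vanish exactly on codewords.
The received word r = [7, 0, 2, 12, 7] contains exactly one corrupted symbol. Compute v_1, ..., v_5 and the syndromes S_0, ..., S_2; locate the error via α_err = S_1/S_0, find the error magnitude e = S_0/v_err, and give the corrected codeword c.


S = (3, 10, 3), error at position 1, error magnitude e = 1, c = [6, 0, 2, 12, 7].

Step 1: column multipliers v_i = (∏_{j≠i}(α_i − α_j))^{−1} mod 13.
  i = 1 (α = 12): (12−1)(12−9)(12−10)(12−3) = 11·3·2·9 = 594 ≡ 9, so v_1 = 9^{−1} = 3 (mod 13).
  i = 2 (α = 1): (1−12)(1−9)(1−10)(1−3) = (−11)·(−8)·(−9)·(−2) = 1584 ≡ 11, so v_2 = 11^{−1} = 6 (mod 13).
  i = 3 (α = 9): (9−12)(9−1)(9−10)(9−3) = (−3)·8·(−1)·6 = 144 ≡ 1, so v_3 = 1^{−1} = 1 (mod 13).
  i = 4 (α = 10): (10−12)(10−1)(10−9)(10−3) = (−2)·9·1·7 = −126 ≡ 4, so v_4 = 4^{−1} = 10 (mod 13).
  i = 5 (α = 3): (3−12)(3−1)(3−9)(3−10) = (−9)·2·(−6)·(−7) = −756 ≡ 11, so v_5 = 11^{−1} = 6 (mod 13).
  v = [3, 6, 1, 10, 6].
Step 2: syndromes of r = [7, 0, 2, 12, 7] (all sums mod 13).
  S_0 = Σ v_i r_i = 3·7 + 6·0 + 1·2 + 10·12 + 6·7 = 185 ≡ 3.
  S_1 = Σ v_i α_i r_i = 3·12·7 + 6·1·0 + 1·9·2 + 10·10·12 + 6·3·7 = 1596 ≡ 10.
  α_i^2 mod 13 = [1, 1, 3, 9, 9].
  S_2 = Σ v_i α_i^2 r_i = 3·1·7 + 6·1·0 + 1·3·2 + 10·9·12 + 6·9·7 = 1485 ≡ 3.
  S = (3, 10, 3) ≠ 0, so r is not a codeword (an error is present).
Step 3: locate the error. For a single error e at position i, S_ℓ = v_i·e·α_i^ℓ, so α_err = S_1/S_0.
  S_0^{−1} = 3^{−1} = 9 (mod 13), so α_err = 10·9 = 90 ≡ 12 = α_1. Error position i = 1.
  Consistency check: S_2/S_1 = 3·4 = 12 ≡ 12 = α_err ✓ (single-error assumption holds).
Step 4: error magnitude e = S_0/v_1 = S_0·∏_{j≠1}(α_1 − α_j) = 3·9 = 27 ≡ 1 (mod 13).
Step 5: correct position 1: c_1 = r_1 − e = 7 − 1 ≡ 6 (mod 13). Hence c = [6, 0, 2, 12, 7].
  Check: interpolating c through the α_i gives m(x) = 3 + 10·x (degree < 2) with m(α_i) = c_i for every i, so c is indeed a codeword.


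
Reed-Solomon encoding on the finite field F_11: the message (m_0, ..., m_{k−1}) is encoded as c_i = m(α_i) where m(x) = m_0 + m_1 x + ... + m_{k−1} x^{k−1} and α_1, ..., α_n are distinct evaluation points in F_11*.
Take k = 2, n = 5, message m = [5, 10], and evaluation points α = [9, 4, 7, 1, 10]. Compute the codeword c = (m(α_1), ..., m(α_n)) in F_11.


c = [7, 1, 9, 4, 6]

Message polynomial: m(x) = 5 + 10·x (mod 11).
For each evaluation point α_i, compute m(α_i) mod 11:
  α_1 = 9: Horner steps 10 → 7, so m(9) = 7.
  α_2 = 4: Horner steps 10 → 1, so m(4) = 1.
  α_3 = 7: Horner steps 10 → 9, so m(7) = 9.
  α_4 = 1: Horner steps 10 → 4, so m(1) = 4.
  α_5 = 10: Horner steps 10 → 6, so m(10) = 6.
Codeword c = [7, 1, 9, 4, 6] ∈ F_11^5.


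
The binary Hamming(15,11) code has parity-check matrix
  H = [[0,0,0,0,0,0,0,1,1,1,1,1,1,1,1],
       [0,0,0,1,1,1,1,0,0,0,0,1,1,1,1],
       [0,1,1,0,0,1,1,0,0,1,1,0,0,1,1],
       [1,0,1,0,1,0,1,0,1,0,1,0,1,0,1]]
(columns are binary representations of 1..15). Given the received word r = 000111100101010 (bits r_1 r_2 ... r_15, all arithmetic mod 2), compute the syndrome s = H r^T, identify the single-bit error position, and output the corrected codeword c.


s = (1, 0, 0, 0)^T, error position = 8, corrected codeword c = 000111110101010

Compute s = H r^T mod 2 one row at a time:
  s_1 = 0 + 0 + 1 + 0 + 1 + 0 + 1 + 0 = 3 ≡ 1 (mod 2).
  s_2 = 1 + 1 + 1 + 1 + 1 + 0 + 1 + 0 = 6 ≡ 0 (mod 2).
  s_3 = 0 + 0 + 1 + 1 + 1 + 0 + 1 + 0 = 4 ≡ 0 (mod 2).
  s_4 = 0 + 0 + 1 + 1 + 0 + 0 + 0 + 0 = 2 ≡ 0 (mod 2).
s = (1, 0, 0, 0)^T — this equals column 8 of H (binary 1000), so error is at position 8.
Correct: flip bit 8 of r = 000111100101010 to get c = 000111110101010.


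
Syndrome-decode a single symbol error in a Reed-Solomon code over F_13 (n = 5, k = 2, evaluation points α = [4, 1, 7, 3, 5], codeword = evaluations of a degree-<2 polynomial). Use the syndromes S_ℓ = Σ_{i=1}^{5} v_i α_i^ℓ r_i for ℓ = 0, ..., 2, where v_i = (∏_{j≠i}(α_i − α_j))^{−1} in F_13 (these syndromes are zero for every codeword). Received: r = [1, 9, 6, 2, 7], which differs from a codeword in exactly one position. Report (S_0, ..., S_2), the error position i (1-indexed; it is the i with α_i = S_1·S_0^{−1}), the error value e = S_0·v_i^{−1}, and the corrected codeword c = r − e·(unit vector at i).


S = (2, 6, 5), error at position 4, error magnitude e = 7, c = [1, 9, 6, 8, 7].

Step 1: column multipliers v_i = (∏_{j≠i}(α_i − α_j))^{−1} mod 13.
  i = 1 (α = 4): (4−1)(4−7)(4−3)(4−5) = 3·(−3)·1·(−1) = 9 ≡ 9, so v_1 = 9^{−1} = 3 (mod 13).
  i = 2 (α = 1): (1−4)(1−7)(1−3)(1−5) = (−3)·(−6)·(−2)·(−4) = 144 ≡ 1, so v_2 = 1^{−1} = 1 (mod 13).
  i = 3 (α = 7): (7−4)(7−1)(7−3)(7−5) = 3·6·4·2 = 144 ≡ 1, so v_3 = 1^{−1} = 1 (mod 13).
  i = 4 (α = 3): (3−4)(3−1)(3−7)(3−5) = (−1)·2·(−4)·(−2) = −16 ≡ 10, so v_4 = 10^{−1} = 4 (mod 13).
  i = 5 (α = 5): (5−4)(5−1)(5−7)(5−3) = 1·4·(−2)·2 = −16 ≡ 10, so v_5 = 10^{−1} = 4 (mod 13).
  v = [3, 1, 1, 4, 4].
Step 2: syndromes of r = [1, 9, 6, 2, 7] (all sums mod 13).
  S_0 = Σ v_i r_i = 3·1 + 1·9 + 1·6 + 4·2 + 4·7 = 54 ≡ 2.
  S_1 = Σ v_i α_i r_i = 3·4·1 + 1·1·9 + 1·7·6 + 4·3·2 + 4·5·7 = 227 ≡ 6.
  α_i^2 mod 13 = [3, 1, 10, 9, 12].
  S_2 = Σ v_i α_i^2 r_i = 3·3·1 + 1·1·9 + 1·10·6 + 4·9·2 + 4·12·7 = 486 ≡ 5.
  S = (2, 6, 5) ≠ 0, so r is not a codeword (an error is present).
Step 3: locate the error. For a single error e at position i, S_ℓ = v_i·e·α_i^ℓ, so α_err = S_1/S_0.
  S_0^{−1} = 2^{−1} = 7 (mod 13), so α_err = 6·7 = 42 ≡ 3 = α_4. Error position i = 4.
  Consistency check: S_2/S_1 = 5·11 = 55 ≡ 3 = α_err ✓ (single-error assumption holds).
Step 4: error magnitude e = S_0/v_4 = S_0·∏_{j≠4}(α_4 − α_j) = 2·10 = 20 ≡ 7 (mod 13).
Step 5: correct position 4: c_4 = r_4 − e = 2 − 7 ≡ 8 (mod 13). Hence c = [1, 9, 6, 8, 7].
  Check: interpolating c through the α_i gives m(x) = 3 + 6·x (degree < 2) with m(α_i) = c_i for every i, so c is indeed a codeword.


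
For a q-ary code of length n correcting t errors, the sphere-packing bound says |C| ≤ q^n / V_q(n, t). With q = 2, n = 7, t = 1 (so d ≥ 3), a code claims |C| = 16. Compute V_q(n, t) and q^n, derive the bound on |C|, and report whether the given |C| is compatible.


V_q(n, t) = 8, q^n = 128, Hamming bound = 16, |C| = 16 ≤ bound (satisfied).

Step 1: Compute V_q(n, t) = Σ_{j=0}^1 C(n, j) (q−1)^j.
  j = 0: C(7,0)·(1)^0 = 1·1 = 1.
  j = 1: C(7,1)·(1)^1 = 7·1 = 7.
  V_q(n, t) = 1 + 7 = 8.
Step 2: q^n = 2^7 = 128.
Step 3: Hamming bound ⌊q^n / V_q(n,t)⌋ = ⌊128/8⌋ = 16.
Step 4: Compare |C| = 16 to 16: satisfied.
The claimed |C| lies at the Hamming bound (tight).


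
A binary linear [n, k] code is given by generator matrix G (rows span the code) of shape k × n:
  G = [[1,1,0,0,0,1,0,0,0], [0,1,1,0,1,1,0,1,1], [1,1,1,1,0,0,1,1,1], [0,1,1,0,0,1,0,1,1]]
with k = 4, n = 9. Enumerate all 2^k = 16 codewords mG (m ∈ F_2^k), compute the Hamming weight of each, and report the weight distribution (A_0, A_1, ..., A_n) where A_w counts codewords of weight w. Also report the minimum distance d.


Weight distribution: A_0 = 1, A_1 = 1, A_3 = 2, A_4 = 4, A_5 = 3, A_6 = 2, A_7 = 2, A_8 = 1. Minimum distance d = 1.

Enumerate all 2^4 = 16 messages m ∈ F_2^4.
For each, compute codeword c = mG in F_2^9, then tally its weight.
  m = 0000 → c = 000000000, weight = 0.
  m = 1000 → c = 110001000, weight = 3.
  m = 0100 → c = 011011011, weight = 6.
  m = 1100 → c = 101010011, weight = 5.
  m = 0010 → c = 111100111, weight = 7.
  m = 1010 → c = 001101111, weight = 6.
  m = 0110 → c = 100111100, weight = 5.
  m = 1110 → c = 010110100, weight = 4.
  m = 0001 → c = 011001011, weight = 5.
  m = 1001 → c = 101000011, weight = 4.
  m = 0101 → c = 000010000, weight = 1.
  m = 1101 → c = 110011000, weight = 4.
  m = 0011 → c = 100101100, weight = 4.
  m = 1011 → c = 010100100, weight = 3.
  m = 0111 → c = 111110111, weight = 8.
  m = 1111 → c = 001111111, weight = 7.
Tally weights:
  weight 0: 1 codewords.
  weight 1: 1 codewords.
  weight 3: 2 codewords.
  weight 4: 4 codewords.
  weight 5: 3 codewords.
  weight 6: 2 codewords.
  weight 7: 2 codewords.
  weight 8: 1 codewords.
Minimum distance d = smallest w > 0 with A_w > 0 = 1.
Sanity: Σ A_w = 16 = 2^4 = 16 ✓.


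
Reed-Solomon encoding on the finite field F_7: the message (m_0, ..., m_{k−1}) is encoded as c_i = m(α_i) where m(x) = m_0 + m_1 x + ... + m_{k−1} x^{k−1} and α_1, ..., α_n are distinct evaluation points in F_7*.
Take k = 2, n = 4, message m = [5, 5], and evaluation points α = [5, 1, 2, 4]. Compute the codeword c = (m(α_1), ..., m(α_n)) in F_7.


c = [2, 3, 1, 4]

Message polynomial: m(x) = 5 + 5·x (mod 7).
For each evaluation point α_i, compute m(α_i) mod 7:
  α_1 = 5: Horner steps 5 → 2, so m(5) = 2.
  α_2 = 1: Horner steps 5 → 3, so m(1) = 3.
  α_3 = 2: Horner steps 5 → 1, so m(2) = 1.
  α_4 = 4: Horner steps 5 → 4, so m(4) = 4.
Codeword c = [2, 3, 1, 4] ∈ F_7^4.


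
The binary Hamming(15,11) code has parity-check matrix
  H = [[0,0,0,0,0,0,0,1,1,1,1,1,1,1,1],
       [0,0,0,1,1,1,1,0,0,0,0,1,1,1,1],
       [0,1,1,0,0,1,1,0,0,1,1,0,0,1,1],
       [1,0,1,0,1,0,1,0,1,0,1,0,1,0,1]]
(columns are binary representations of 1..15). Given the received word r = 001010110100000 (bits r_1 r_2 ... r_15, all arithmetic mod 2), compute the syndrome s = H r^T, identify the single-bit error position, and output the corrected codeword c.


s = (0, 0, 1, 1)^T, error position = 3, corrected codeword c = 000010110100000

Compute s = H r^T mod 2 one row at a time:
  s_1 = 1 + 0 + 1 + 0 + 0 + 0 + 0 + 0 = 2 ≡ 0 (mod 2).
  s_2 = 0 + 1 + 0 + 1 + 0 + 0 + 0 + 0 = 2 ≡ 0 (mod 2).
  s_3 = 0 + 1 + 0 + 1 + 1 + 0 + 0 + 0 = 3 ≡ 1 (mod 2).
  s_4 = 0 + 1 + 1 + 1 + 0 + 0 + 0 + 0 = 3 ≡ 1 (mod 2).
s = (0, 0, 1, 1)^T — this equals column 3 of H (binary 0011), so error is at position 3.
Correct: flip bit 3 of r = 001010110100000 to get c = 000010110100000.


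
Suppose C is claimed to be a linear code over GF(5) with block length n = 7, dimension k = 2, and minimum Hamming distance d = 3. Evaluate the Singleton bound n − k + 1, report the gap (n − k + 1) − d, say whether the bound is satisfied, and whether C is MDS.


Singleton RHS = n − k + 1 = 6, slack = 3, bound satisfied, not MDS.

Singleton bound: d ≤ n − k + 1.
Here n = 7, k = 2, so n − k + 1 = 6.
Given d = 3, check d ≤ 6: YES.
Slack = (n − k + 1) − d = 3.
The code is NOT MDS (slack = 3 > 0).
Description: the claimed parameters are [7, 2, 3]_5; such a code would be non-MDS.


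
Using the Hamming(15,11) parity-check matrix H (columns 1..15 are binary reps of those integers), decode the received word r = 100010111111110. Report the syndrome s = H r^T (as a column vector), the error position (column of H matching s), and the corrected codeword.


s = (1, 1, 0, 0)^T, error position = 12, corrected codeword c = 100010111110110

Compute s = H r^T mod 2 one row at a time:
  s_1 = 1 + 1 + 1 + 1 + 1 + 1 + 1 + 0 = 7 ≡ 1 (mod 2).
  s_2 = 0 + 1 + 0 + 1 + 1 + 1 + 1 + 0 = 5 ≡ 1 (mod 2).
  s_3 = 0 + 0 + 0 + 1 + 1 + 1 + 1 + 0 = 4 ≡ 0 (mod 2).
  s_4 = 1 + 0 + 1 + 1 + 1 + 1 + 1 + 0 = 6 ≡ 0 (mod 2).
s = (1, 1, 0, 0)^T — this equals column 12 of H (binary 1100), so error is at position 12.
Correct: flip bit 12 of r = 100010111111110 to get c = 100010111110110.


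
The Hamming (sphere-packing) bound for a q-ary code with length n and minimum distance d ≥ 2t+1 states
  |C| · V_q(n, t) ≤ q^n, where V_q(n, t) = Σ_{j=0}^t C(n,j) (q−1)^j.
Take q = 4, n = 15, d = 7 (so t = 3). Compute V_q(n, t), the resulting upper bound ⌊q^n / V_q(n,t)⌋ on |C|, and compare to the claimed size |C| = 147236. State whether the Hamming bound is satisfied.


V_q(n, t) = 13276, q^n = 1073741824, Hamming bound = 80878, |C| = 147236 > bound (violated).

Step 1: Compute V_q(n, t) = Σ_{j=0}^3 C(n, j) (q−1)^j.
  j = 0: C(15,0)·(3)^0 = 1·1 = 1.
  j = 1: C(15,1)·(3)^1 = 15·3 = 45.
  j = 2: C(15,2)·(3)^2 = 105·9 = 945.
  j = 3: C(15,3)·(3)^3 = 455·27 = 12285.
  V_q(n, t) = 1 + 45 + 945 + 12285 = 13276.
Step 2: q^n = 4^15 = 1073741824.
Step 3: Hamming bound ⌊q^n / V_q(n,t)⌋ = ⌊1073741824/13276⌋ = 80878.
Step 4: Compare |C| = 147236 to 80878: violated.
The claimed |C| lies above the Hamming bound, so no 4-ary code of length 15 with d ≥ 7 can have 147236 codewords.


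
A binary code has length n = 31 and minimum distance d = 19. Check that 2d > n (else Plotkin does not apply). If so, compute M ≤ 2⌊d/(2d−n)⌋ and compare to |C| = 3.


Plotkin bound M ≤ 4; given |C| = 3 ≤ bound (satisfied).

Check applicability: 2d = 38, n = 31.
2d − n = 7 > 0, so Plotkin applies.
Compute d/(2d−n) = 19/7 ≈ 2.7143.
⌊d/(2d−n)⌋ = 2.
Plotkin bound: M ≤ 2·2 = 4.
Given |C| = 3, check: satisfied.
This |C| is below the Plotkin bound.


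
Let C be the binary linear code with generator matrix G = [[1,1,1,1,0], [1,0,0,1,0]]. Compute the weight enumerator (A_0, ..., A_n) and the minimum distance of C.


Weight distribution: A_0 = 1, A_2 = 2, A_4 = 1. Minimum distance d = 2.

Enumerate all 2^2 = 4 messages m ∈ F_2^2.
For each, compute codeword c = mG in F_2^5, then tally its weight.
  m = 00 → c = 00000, weight = 0.
  m = 10 → c = 11110, weight = 4.
  m = 01 → c = 10010, weight = 2.
  m = 11 → c = 01100, weight = 2.
Tally weights:
  weight 0: 1 codewords.
  weight 2: 2 codewords.
  weight 4: 1 codewords.
Minimum distance d = smallest w > 0 with A_w > 0 = 2.
Sanity: Σ A_w = 4 = 2^2 = 4 ✓.


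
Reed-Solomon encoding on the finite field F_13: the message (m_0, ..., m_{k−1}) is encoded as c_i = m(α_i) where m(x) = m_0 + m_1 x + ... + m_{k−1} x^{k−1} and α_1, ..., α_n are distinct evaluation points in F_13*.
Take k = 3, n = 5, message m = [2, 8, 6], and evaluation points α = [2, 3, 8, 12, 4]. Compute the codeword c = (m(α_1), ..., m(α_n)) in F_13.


c = [3, 2, 8, 0, 0]

Message polynomial: m(x) = 2 + 8·x + 6·x^2 (mod 13).
For each evaluation point α_i, compute m(α_i) mod 13:
  α_1 = 2: Horner steps 6 → 7 → 3, so m(2) = 3.
  α_2 = 3: Horner steps 6 → 0 → 2, so m(3) = 2.
  α_3 = 8: Horner steps 6 → 4 → 8, so m(8) = 8.
  α_4 = 12: Horner steps 6 → 2 → 0, so m(12) = 0.
  α_5 = 4: Horner steps 6 → 6 → 0, so m(4) = 0.
Codeword c = [3, 2, 8, 0, 0] ∈ F_13^5.


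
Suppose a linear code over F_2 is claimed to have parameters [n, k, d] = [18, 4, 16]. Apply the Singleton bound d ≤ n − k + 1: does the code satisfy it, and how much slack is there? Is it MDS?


Singleton RHS = n − k + 1 = 15, slack = -1, bound violated (no such code; not MDS).

Singleton bound: d ≤ n − k + 1.
Here n = 18, k = 4, so n − k + 1 = 15.
Given d = 16, check d ≤ 15: NO.
Slack = (n − k + 1) − d = -1.
The slack is negative: d = 16 exceeds n − k + 1 = 15 by 1, so the Singleton bound is violated and no linear [18, 4, 16]_2 code can exist. In particular it is not MDS (MDS requires d = n − k + 1 exactly).
Description: the claimed parameters are [18, 4, 16]_2; such a code would be impossible (violates the Singleton bound).


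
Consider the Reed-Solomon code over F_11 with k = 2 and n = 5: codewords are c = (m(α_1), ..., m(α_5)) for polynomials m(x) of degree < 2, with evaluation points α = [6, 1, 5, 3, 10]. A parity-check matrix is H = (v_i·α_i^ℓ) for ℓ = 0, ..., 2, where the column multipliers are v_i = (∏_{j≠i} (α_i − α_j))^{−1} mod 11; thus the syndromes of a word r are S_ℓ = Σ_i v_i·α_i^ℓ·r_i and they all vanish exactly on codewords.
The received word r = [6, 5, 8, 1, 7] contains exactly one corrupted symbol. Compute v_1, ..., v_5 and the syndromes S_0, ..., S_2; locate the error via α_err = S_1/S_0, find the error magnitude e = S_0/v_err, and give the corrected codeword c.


S = (7, 4, 7), error at position 5, error magnitude e = 9, c = [6, 5, 8, 1, 9].

Step 1: column multipliers v_i = (∏_{j≠i}(α_i − α_j))^{−1} mod 11.
  i = 1 (α = 6): (6−1)(6−5)(6−3)(6−10) = 5·1·3·(−4) = −60 ≡ 6, so v_1 = 6^{−1} = 2 (mod 11).
  i = 2 (α = 1): (1−6)(1−5)(1−3)(1−10) = (−5)·(−4)·(−2)·(−9) = 360 ≡ 8, so v_2 = 8^{−1} = 7 (mod 11).
  i = 3 (α = 5): (5−6)(5−1)(5−3)(5−10) = (−1)·4·2·(−5) = 40 ≡ 7, so v_3 = 7^{−1} = 8 (mod 11).
  i = 4 (α = 3): (3−6)(3−1)(3−5)(3−10) = (−3)·2·(−2)·(−7) = −84 ≡ 4, so v_4 = 4^{−1} = 3 (mod 11).
  i = 5 (α = 10): (10−6)(10−1)(10−5)(10−3) = 4·9·5·7 = 1260 ≡ 6, so v_5 = 6^{−1} = 2 (mod 11).
  v = [2, 7, 8, 3, 2].
Step 2: syndromes of r = [6, 5, 8, 1, 7] (all sums mod 11).
  S_0 = Σ v_i r_i = 2·6 + 7·5 + 8·8 + 3·1 + 2·7 = 128 ≡ 7.
  S_1 = Σ v_i α_i r_i = 2·6·6 + 7·1·5 + 8·5·8 + 3·3·1 + 2·10·7 = 576 ≡ 4.
  α_i^2 mod 11 = [3, 1, 3, 9, 1].
  S_2 = Σ v_i α_i^2 r_i = 2·3·6 + 7·1·5 + 8·3·8 + 3·9·1 + 2·1·7 = 304 ≡ 7.
  S = (7, 4, 7) ≠ 0, so r is not a codeword (an error is present).
Step 3: locate the error. For a single error e at position i, S_ℓ = v_i·e·α_i^ℓ, so α_err = S_1/S_0.
  S_0^{−1} = 7^{−1} = 8 (mod 11), so α_err = 4·8 = 32 ≡ 10 = α_5. Error position i = 5.
  Consistency check: S_2/S_1 = 7·3 = 21 ≡ 10 = α_err ✓ (single-error assumption holds).
Step 4: error magnitude e = S_0/v_5 = S_0·∏_{j≠5}(α_5 − α_j) = 7·6 = 42 ≡ 9 (mod 11).
Step 5: correct position 5: c_5 = r_5 − e = 7 − 9 ≡ 9 (mod 11). Hence c = [6, 5, 8, 1, 9].
  Check: interpolating c through the α_i gives m(x) = 7 + 9·x (degree < 2) with m(α_i) = c_i for every i, so c is indeed a codeword.


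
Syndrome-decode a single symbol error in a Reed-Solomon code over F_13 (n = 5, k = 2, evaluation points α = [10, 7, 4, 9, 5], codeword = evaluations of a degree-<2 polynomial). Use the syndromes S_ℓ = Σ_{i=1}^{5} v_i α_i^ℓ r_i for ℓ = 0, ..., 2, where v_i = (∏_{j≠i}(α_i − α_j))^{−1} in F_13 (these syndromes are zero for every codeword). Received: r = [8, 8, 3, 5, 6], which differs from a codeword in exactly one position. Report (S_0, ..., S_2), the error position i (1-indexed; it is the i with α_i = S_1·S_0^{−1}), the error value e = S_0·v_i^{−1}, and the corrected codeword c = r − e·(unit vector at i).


S = (10, 5, 9), error at position 2, error magnitude e = 9, c = [8, 12, 3, 5, 6].

Step 1: column multipliers v_i = (∏_{j≠i}(α_i − α_j))^{−1} mod 13.
  i = 1 (α = 10): (10−7)(10−4)(10−9)(10−5) = 3·6·1·5 = 90 ≡ 12, so v_1 = 12^{−1} = 12 (mod 13).
  i = 2 (α = 7): (7−10)(7−4)(7−9)(7−5) = (−3)·3·(−2)·2 = 36 ≡ 10, so v_2 = 10^{−1} = 4 (mod 13).
  i = 3 (α = 4): (4−10)(4−7)(4−9)(4−5) = (−6)·(−3)·(−5)·(−1) = 90 ≡ 12, so v_3 = 12^{−1} = 12 (mod 13).
  i = 4 (α = 9): (9−10)(9−7)(9−4)(9−5) = (−1)·2·5·4 = −40 ≡ 12, so v_4 = 12^{−1} = 12 (mod 13).
  i = 5 (α = 5): (5−10)(5−7)(5−4)(5−9) = (−5)·(−2)·1·(−4) = −40 ≡ 12, so v_5 = 12^{−1} = 12 (mod 13).
  v = [12, 4, 12, 12, 12].
Step 2: syndromes of r = [8, 8, 3, 5, 6] (all sums mod 13).
  S_0 = Σ v_i r_i = 12·8 + 4·8 + 12·3 + 12·5 + 12·6 = 296 ≡ 10.
  S_1 = Σ v_i α_i r_i = 12·10·8 + 4·7·8 + 12·4·3 + 12·9·5 + 12·5·6 = 2228 ≡ 5.
  α_i^2 mod 13 = [9, 10, 3, 3, 12].
  S_2 = Σ v_i α_i^2 r_i = 12·9·8 + 4·10·8 + 12·3·3 + 12·3·5 + 12·12·6 = 2336 ≡ 9.
  S = (10, 5, 9) ≠ 0, so r is not a codeword (an error is present).
Step 3: locate the error. For a single error e at position i, S_ℓ = v_i·e·α_i^ℓ, so α_err = S_1/S_0.
  S_0^{−1} = 10^{−1} = 4 (mod 13), so α_err = 5·4 = 20 ≡ 7 = α_2. Error position i = 2.
  Consistency check: S_2/S_1 = 9·8 = 72 ≡ 7 = α_err ✓ (single-error assumption holds).
Step 4: error magnitude e = S_0/v_2 = S_0·∏_{j≠2}(α_2 − α_j) = 10·10 = 100 ≡ 9 (mod 13).
Step 5: correct position 2: c_2 = r_2 − e = 8 − 9 ≡ 12 (mod 13). Hence c = [8, 12, 3, 5, 6].
  Check: interpolating c through the α_i gives m(x) = 4 + 3·x (degree < 2) with m(α_i) = c_i for every i, so c is indeed a codeword.
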